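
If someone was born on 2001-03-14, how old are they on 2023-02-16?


Birth: 2001-03-14
Reference: 2023-02-16
Year difference: 2023 - 2001 = 22
Birthday not yet reached in 2023, subtract 1

21 years old


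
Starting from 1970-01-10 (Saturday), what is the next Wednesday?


Current: Saturday
Target: Wednesday
Days ahead: 4

Next Wednesday: 1970-01-14


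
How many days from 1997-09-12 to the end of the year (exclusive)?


Day of year: 255 of 365
Remaining = 365 - 255

110 days


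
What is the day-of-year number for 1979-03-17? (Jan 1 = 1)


Date: March 17, 1979
Days in months 1 through 2: 59
Plus 17 days in March

Day of year: 76


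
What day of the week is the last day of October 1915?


October 1915 has 31 days
Anchor: Jan 1, 1915. With p = 1915 - 1 = 1914: (p + p//4 - p//100 + p//400) mod 7 = (1914 + 478 - 19 + 4) mod 7 = 2377 mod 7 = 4 -> Friday (Mon=0 ... Sun=6)
Days before October (Jan-Sep): 273; October 1 index = (4 + 273) mod 7 = 4 -> Friday
Last day offset: 31 - 1 = 30 days
Weekday index = (4 + 30) mod 7 = 6

Sunday, October 31


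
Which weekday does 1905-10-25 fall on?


Date: October 25, 1905
Anchor: Jan 1, 1905. With p = 1905 - 1 = 1904: (p + p//4 - p//100 + p//400) mod 7 = (1904 + 476 - 19 + 4) mod 7 = 2365 mod 7 = 6 -> Sunday (Mon=0 ... Sun=6)
Days before October (Jan-Sep): 273; offset = 273 + 25 - 1 = 297
Weekday index = (6 + 297) mod 7 = 2

Day of the week: Wednesday


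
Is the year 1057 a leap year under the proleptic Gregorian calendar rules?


Gregorian leap year rule: divisible by 4, but not by 100, unless also by 400.
1057 is not divisible by 4 -> not a leap year

No


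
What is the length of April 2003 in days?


April 2003

30 days


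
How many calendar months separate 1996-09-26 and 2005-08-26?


From September 1996 to August 2005
9 years * 12 = 108 months, minus 1 month = 107

107 months


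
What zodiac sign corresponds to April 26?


Date: April 26
Conventional tropical zodiac dates: Taurus from April 20 onward; Gemini starts May 21
April 26 falls within the Taurus range

Taurus


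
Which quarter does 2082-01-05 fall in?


Month: January (month 1)
Q1: Jan-Mar, Q2: Apr-Jun, Q3: Jul-Sep, Q4: Oct-Dec

Q1


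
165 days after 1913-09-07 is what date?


Start: 1913-09-07, add 165 days
September 1913 has 30 days: 30 - 7 = 23 days to September 30 -> 142 left
October 1913 has 31 days -> 111 left
November 1913 has 30 days -> 81 left
December 1913 has 31 days -> 50 left
January 1914 has 31 days -> 19 left
February 1914: 19 <= 28 -> lands on February 19

Result: 1914-02-19


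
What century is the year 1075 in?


Century = (year - 1) // 100 + 1
= (1075 - 1) // 100 + 1
= 1074 // 100 + 1
= 10 + 1

11th century


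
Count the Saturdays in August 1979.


August 1979 has 31 days
Anchor: Jan 1, 1979. With p = 1979 - 1 = 1978: (p + p//4 - p//100 + p//400) mod 7 = (1978 + 494 - 19 + 4) mod 7 = 2457 mod 7 = 0 -> Monday (Mon=0 ... Sun=6)
Days before August (Jan-Jul): 212; August 1 index = (0 + 212) mod 7 = 2 -> Wednesday
First Saturday is August 4
Saturdays: 4, 11, 18, 25

4 Saturdays


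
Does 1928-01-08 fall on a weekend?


Anchor: Jan 1, 1928. With p = 1928 - 1 = 1927: (p + p//4 - p//100 + p//400) mod 7 = (1927 + 481 - 19 + 4) mod 7 = 2393 mod 7 = 6 -> Sunday (Mon=0 ... Sun=6)
Day of year: 8; offset = 7
Weekday index = (6 + 7) mod 7 = 6 -> Sunday
Weekend days: Saturday, Sunday

Yes


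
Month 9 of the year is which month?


Month 9 of 12

September


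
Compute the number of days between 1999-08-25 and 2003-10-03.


From 1999-08-25 to 2003-10-03
1999-08-25: days before August = 31 + 28 + 31 + 30 + 31 + 30 + 31 = 212 (1999 is not a leap year); day of year = 212 + 25 = 237
2003-10-03: days before October = 31 + 28 + 31 + 30 + 31 + 30 + 31 + 31 + 30 = 273 (2003 is not a leap year); day of year = 273 + 3 = 276
Rest of 1999: 365 - 237 = 128
Full years 2000 (366), 2001 (365), 2002 (365): 1096
Total = 128 + 1096 + 276 = 1500

1500 days


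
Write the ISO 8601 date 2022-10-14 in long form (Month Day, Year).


ISO 2022-10-14 parses as year=2022, month=10, day=14
Month 10 -> October

October 14, 2022


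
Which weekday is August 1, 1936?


Target: August 1, 1936
Anchor: Jan 1, 1936. With p = 1936 - 1 = 1935: (p + p//4 - p//100 + p//400) mod 7 = (1935 + 483 - 19 + 4) mod 7 = 2403 mod 7 = 2 -> Wednesday (Mon=0 ... Sun=6)
Days before August (Jan-Jul): 213 days
Weekday index = (2 + 213) mod 7 = 5

Saturday


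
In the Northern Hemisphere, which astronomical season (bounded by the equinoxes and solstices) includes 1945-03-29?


Date: March 29
Astronomical Spring (approx.; exact equinox/solstice day varies by year): March 20 to June 20
March 29 falls within the Spring window

Spring


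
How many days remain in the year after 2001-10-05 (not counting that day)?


Day of year: 278 of 365
Remaining = 365 - 278

87 days


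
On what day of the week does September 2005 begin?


Target: September 1, 2005
Anchor: Jan 1, 2005. With p = 2005 - 1 = 2004: (p + p//4 - p//100 + p//400) mod 7 = (2004 + 501 - 20 + 5) mod 7 = 2490 mod 7 = 5 -> Saturday (Mon=0 ... Sun=6)
Days before September (Jan-Aug): 243 days
Weekday index = (5 + 243) mod 7 = 3

Thursday


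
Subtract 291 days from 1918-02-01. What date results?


Start: 1918-02-01, subtract 291 days
Back 1 day from February 1 reaches January 31, 1918 -> 290 left
January 1918 has 31 days -> back to December 31, 1917 -> 259 left
December 1917 has 31 days -> back to November 30, 1917 -> 228 left
November 1917 has 30 days -> back to October 31, 1917 -> 198 left
October 1917 has 31 days -> back to September 30, 1917 -> 167 left
September 1917 has 30 days -> back to August 31, 1917 -> 137 left
August 1917 has 31 days -> back to July 31, 1917 -> 106 left
July 1917 has 31 days -> back to June 30, 1917 -> 75 left
June 1917 has 30 days -> back to May 31, 1917 -> 45 left
May 1917 has 31 days -> back to April 30, 1917 -> 14 left
April 1917: 30 - 14 = 16 -> lands on April 16

Result: 1917-04-16


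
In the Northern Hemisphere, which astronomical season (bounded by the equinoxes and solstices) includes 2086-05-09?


Date: May 9
Astronomical Spring (approx.; exact equinox/solstice day varies by year): March 20 to June 20
May 9 falls within the Spring window

Spring


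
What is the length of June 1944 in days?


June 1944

30 days


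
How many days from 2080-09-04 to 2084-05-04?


From 2080-09-04 to 2084-05-04
2080-09-04: days before September = 31 + 29 + 31 + 30 + 31 + 30 + 31 + 31 = 244 (2080 is a leap year); day of year = 244 + 4 = 248
2084-05-04: days before May = 31 + 29 + 31 + 30 = 121 (2084 is a leap year); day of year = 121 + 4 = 125
Rest of 2080: 366 - 248 = 118
Full years 2081 (365), 2082 (365), 2083 (365): 1095
Total = 118 + 1095 + 125 = 1338

1338 days


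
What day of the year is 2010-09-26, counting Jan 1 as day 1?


Date: September 26, 2010
Days in months 1 through 8: 243
Plus 26 days in September

Day of year: 269


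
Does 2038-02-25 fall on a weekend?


Anchor: Jan 1, 2038. With p = 2038 - 1 = 2037: (p + p//4 - p//100 + p//400) mod 7 = (2037 + 509 - 20 + 5) mod 7 = 2531 mod 7 = 4 -> Friday (Mon=0 ... Sun=6)
Day of year: 56; offset = 55
Weekday index = (4 + 55) mod 7 = 3 -> Thursday
Weekend days: Saturday, Sunday

No


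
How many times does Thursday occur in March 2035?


March 2035 has 31 days
Anchor: Jan 1, 2035. With p = 2035 - 1 = 2034: (p + p//4 - p//100 + p//400) mod 7 = (2034 + 508 - 20 + 5) mod 7 = 2527 mod 7 = 0 -> Monday (Mon=0 ... Sun=6)
Days before March (Jan-Feb): 59; March 1 index = (0 + 59) mod 7 = 3 -> Thursday
First Thursday is March 1
Thursdays: 1, 8, 15, 22, 29

5 Thursdays


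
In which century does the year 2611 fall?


Century = (year - 1) // 100 + 1
= (2611 - 1) // 100 + 1
= 2610 // 100 + 1
= 26 + 1

27th century


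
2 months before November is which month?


November is month 11
11 - 2 = 9

September


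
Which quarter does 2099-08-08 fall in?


Month: August (month 8)
Q1: Jan-Mar, Q2: Apr-Jun, Q3: Jul-Sep, Q4: Oct-Dec

Q3


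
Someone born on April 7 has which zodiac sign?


Date: April 7
Conventional tropical zodiac dates: Aries from March 21 onward; Taurus starts April 20
April 7 falls within the Aries range

Aries


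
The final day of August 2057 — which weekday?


August 2057 has 31 days
Anchor: Jan 1, 2057. With p = 2057 - 1 = 2056: (p + p//4 - p//100 + p//400) mod 7 = (2056 + 514 - 20 + 5) mod 7 = 2555 mod 7 = 0 -> Monday (Mon=0 ... Sun=6)
Days before August (Jan-Jul): 212; August 1 index = (0 + 212) mod 7 = 2 -> Wednesday
Last day offset: 31 - 1 = 30 days
Weekday index = (2 + 30) mod 7 = 4

Friday, August 31


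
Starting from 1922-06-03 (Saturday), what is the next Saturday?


Current: Saturday
Target: Saturday
Days ahead: 7

Next Saturday: 1922-06-10


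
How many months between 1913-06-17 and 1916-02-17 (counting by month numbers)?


From June 1913 to February 1916
3 years * 12 = 36 months, minus 4 months = 32

32 months


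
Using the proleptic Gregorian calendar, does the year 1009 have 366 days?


Gregorian leap year rule: divisible by 4, but not by 100, unless also by 400.
1009 is not divisible by 4 -> not a leap year

No


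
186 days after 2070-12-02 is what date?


Start: 2070-12-02, add 186 days
December 2070 has 31 days: 31 - 2 = 29 days to December 31 -> 157 left
January 2071 has 31 days -> 126 left
February 2071 has 28 days -> 98 left
March 2071 has 31 days -> 67 left
April 2071 has 30 days -> 37 left
May 2071 has 31 days -> 6 left
June 2071: 6 <= 30 -> lands on June 6

Result: 2071-06-06


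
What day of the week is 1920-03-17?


Date: March 17, 1920
Anchor: Jan 1, 1920. With p = 1920 - 1 = 1919: (p + p//4 - p//100 + p//400) mod 7 = (1919 + 479 - 19 + 4) mod 7 = 2383 mod 7 = 3 -> Thursday (Mon=0 ... Sun=6)
Days before March (Jan-Feb): 60; offset = 60 + 17 - 1 = 76
Weekday index = (3 + 76) mod 7 = 2

Day of the week: Wednesday


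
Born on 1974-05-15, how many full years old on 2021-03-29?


Birth: 1974-05-15
Reference: 2021-03-29
Year difference: 2021 - 1974 = 47
Birthday not yet reached in 2021, subtract 1

46 years old


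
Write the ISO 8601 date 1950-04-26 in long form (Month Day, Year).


ISO 1950-04-26 parses as year=1950, month=04, day=26
Month 4 -> April

April 26, 1950


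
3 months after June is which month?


June is month 6
6 + 3 = 9

September


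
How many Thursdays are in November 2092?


November 2092 has 30 days
Anchor: Jan 1, 2092. With p = 2092 - 1 = 2091: (p + p//4 - p//100 + p//400) mod 7 = (2091 + 522 - 20 + 5) mod 7 = 2598 mod 7 = 1 -> Tuesday (Mon=0 ... Sun=6)
Days before November (Jan-Oct): 305; November 1 index = (1 + 305) mod 7 = 5 -> Saturday
First Thursday is November 6
Thursdays: 6, 13, 20, 27

4 Thursdays


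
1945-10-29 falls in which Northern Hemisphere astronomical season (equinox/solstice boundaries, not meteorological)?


Date: October 29
Astronomical Autumn (approx.; exact equinox/solstice day varies by year): September 22 to December 20
October 29 falls within the Autumn window

Autumn


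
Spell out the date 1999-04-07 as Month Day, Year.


ISO 1999-04-07 parses as year=1999, month=04, day=07
Month 4 -> April

April 7, 1999


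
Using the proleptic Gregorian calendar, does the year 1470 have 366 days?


Gregorian leap year rule: divisible by 4, but not by 100, unless also by 400.
1470 is not divisible by 4 -> not a leap year

No


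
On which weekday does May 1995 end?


May 1995 has 31 days
Anchor: Jan 1, 1995. With p = 1995 - 1 = 1994: (p + p//4 - p//100 + p//400) mod 7 = (1994 + 498 - 19 + 4) mod 7 = 2477 mod 7 = 6 -> Sunday (Mon=0 ... Sun=6)
Days before May (Jan-Apr): 120; May 1 index = (6 + 120) mod 7 = 0 -> Monday
Last day offset: 31 - 1 = 30 days
Weekday index = (0 + 30) mod 7 = 2

Wednesday, May 31


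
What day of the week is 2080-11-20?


Date: November 20, 2080
Anchor: Jan 1, 2080. With p = 2080 - 1 = 2079: (p + p//4 - p//100 + p//400) mod 7 = (2079 + 519 - 20 + 5) mod 7 = 2583 mod 7 = 0 -> Monday (Mon=0 ... Sun=6)
Days before November (Jan-Oct): 305; offset = 305 + 20 - 1 = 324
Weekday index = (0 + 324) mod 7 = 2

Day of the week: Wednesday


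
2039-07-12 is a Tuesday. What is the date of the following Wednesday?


Current: Tuesday
Target: Wednesday
Days ahead: 1

Next Wednesday: 2039-07-13


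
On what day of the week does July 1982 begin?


Target: July 1, 1982
Anchor: Jan 1, 1982. With p = 1982 - 1 = 1981: (p + p//4 - p//100 + p//400) mod 7 = (1981 + 495 - 19 + 4) mod 7 = 2461 mod 7 = 4 -> Friday (Mon=0 ... Sun=6)
Days before July (Jan-Jun): 181 days
Weekday index = (4 + 181) mod 7 = 3

Thursday


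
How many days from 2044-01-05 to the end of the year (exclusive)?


Day of year: 5 of 366
Remaining = 366 - 5

361 days


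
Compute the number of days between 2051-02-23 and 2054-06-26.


From 2051-02-23 to 2054-06-26
2051-02-23: days before February = 31; day of year = 31 + 23 = 54
2054-06-26: days before June = 31 + 28 + 31 + 30 + 31 = 151 (2054 is not a leap year); day of year = 151 + 26 = 177
Rest of 2051: 365 - 54 = 311
Full years 2052 (366), 2053 (365): 731
Total = 311 + 731 + 177 = 1219

1219 days


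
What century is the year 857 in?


Century = (year - 1) // 100 + 1
= (857 - 1) // 100 + 1
= 856 // 100 + 1
= 8 + 1

9th century


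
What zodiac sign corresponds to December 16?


Date: December 16
Conventional tropical zodiac dates: Sagittarius from November 22 onward; Capricorn starts December 22
December 16 falls within the Sagittarius range

Sagittarius


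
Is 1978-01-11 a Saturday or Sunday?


Anchor: Jan 1, 1978. With p = 1978 - 1 = 1977: (p + p//4 - p//100 + p//400) mod 7 = (1977 + 494 - 19 + 4) mod 7 = 2456 mod 7 = 6 -> Sunday (Mon=0 ... Sun=6)
Day of year: 11; offset = 10
Weekday index = (6 + 10) mod 7 = 2 -> Wednesday
Weekend days: Saturday, Sunday

No


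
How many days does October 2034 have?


October 2034

31 days


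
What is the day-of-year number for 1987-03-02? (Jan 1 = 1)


Date: March 2, 1987
Days in months 1 through 2: 59
Plus 2 days in March

Day of year: 61


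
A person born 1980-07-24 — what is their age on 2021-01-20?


Birth: 1980-07-24
Reference: 2021-01-20
Year difference: 2021 - 1980 = 41
Birthday not yet reached in 2021, subtract 1

40 years old


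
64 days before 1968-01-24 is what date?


Start: 1968-01-24, subtract 64 days
Back 24 days from January 24 reaches December 31, 1967 -> 40 left
December 1967 has 31 days -> back to November 30, 1967 -> 9 left
November 1967: 30 - 9 = 21 -> lands on November 21

Result: 1967-11-21


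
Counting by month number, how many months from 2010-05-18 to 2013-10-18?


From May 2010 to October 2013
3 years * 12 = 36 months, plus 5 months = 41

41 months


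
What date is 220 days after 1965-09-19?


Start: 1965-09-19, add 220 days
September 1965 has 30 days: 30 - 19 = 11 days to September 30 -> 209 left
October 1965 has 31 days -> 178 left
November 1965 has 30 days -> 148 left
December 1965 has 31 days -> 117 left
January 1966 has 31 days -> 86 left
February 1966 has 28 days -> 58 left
March 1966 has 31 days -> 27 left
April 1966: 27 <= 30 -> lands on April 27

Result: 1966-04-27


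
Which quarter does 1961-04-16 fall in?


Month: April (month 4)
Q1: Jan-Mar, Q2: Apr-Jun, Q3: Jul-Sep, Q4: Oct-Dec

Q2


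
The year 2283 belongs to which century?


Century = (year - 1) // 100 + 1
= (2283 - 1) // 100 + 1
= 2282 // 100 + 1
= 22 + 1

23rd century


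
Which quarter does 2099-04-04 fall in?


Month: April (month 4)
Q1: Jan-Mar, Q2: Apr-Jun, Q3: Jul-Sep, Q4: Oct-Dec

Q2


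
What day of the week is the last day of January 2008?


January 2008 has 31 days
Anchor: Jan 1, 2008. With p = 2008 - 1 = 2007: (p + p//4 - p//100 + p//400) mod 7 = (2007 + 501 - 20 + 5) mod 7 = 2493 mod 7 = 1 -> Tuesday (Mon=0 ... Sun=6)
January 1 is the anchor itself -> Tuesday
Last day offset: 31 - 1 = 30 days
Weekday index = (1 + 30) mod 7 = 3

Thursday, January 31


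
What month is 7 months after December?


December is month 12
12 + 7 = 19; wrap: 19 - 12 = 7

July


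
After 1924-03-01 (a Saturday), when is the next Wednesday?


Current: Saturday
Target: Wednesday
Days ahead: 4

Next Wednesday: 1924-03-05


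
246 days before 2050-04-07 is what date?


Start: 2050-04-07, subtract 246 days
Back 7 days from April 7 reaches March 31, 2050 -> 239 left
March 2050 has 31 days -> back to February 28, 2050 -> 208 left
February 2050 has 28 days -> back to January 31, 2050 -> 180 left
January 2050 has 31 days -> back to December 31, 2049 -> 149 left
December 2049 has 31 days -> back to November 30, 2049 -> 118 left
November 2049 has 30 days -> back to October 31, 2049 -> 88 left
October 2049 has 31 days -> back to September 30, 2049 -> 57 left
September 2049 has 30 days -> back to August 31, 2049 -> 27 left
August 2049: 31 - 27 = 4 -> lands on August 4

Result: 2049-08-04


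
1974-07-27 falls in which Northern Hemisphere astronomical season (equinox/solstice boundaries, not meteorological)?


Date: July 27
Astronomical Summer (approx.; exact equinox/solstice day varies by year): June 21 to September 21
July 27 falls within the Summer window

Summer


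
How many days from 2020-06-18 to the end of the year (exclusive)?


Day of year: 170 of 366
Remaining = 366 - 170

196 days


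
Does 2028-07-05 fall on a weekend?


Anchor: Jan 1, 2028. With p = 2028 - 1 = 2027: (p + p//4 - p//100 + p//400) mod 7 = (2027 + 506 - 20 + 5) mod 7 = 2518 mod 7 = 5 -> Saturday (Mon=0 ... Sun=6)
Day of year: 187; offset = 186
Weekday index = (5 + 186) mod 7 = 2 -> Wednesday
Weekend days: Saturday, Sunday

No


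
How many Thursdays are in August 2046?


August 2046 has 31 days
Anchor: Jan 1, 2046. With p = 2046 - 1 = 2045: (p + p//4 - p//100 + p//400) mod 7 = (2045 + 511 - 20 + 5) mod 7 = 2541 mod 7 = 0 -> Monday (Mon=0 ... Sun=6)
Days before August (Jan-Jul): 212; August 1 index = (0 + 212) mod 7 = 2 -> Wednesday
First Thursday is August 2
Thursdays: 2, 9, 16, 23, 30

5 Thursdays


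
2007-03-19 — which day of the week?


Date: March 19, 2007
Anchor: Jan 1, 2007. With p = 2007 - 1 = 2006: (p + p//4 - p//100 + p//400) mod 7 = (2006 + 501 - 20 + 5) mod 7 = 2492 mod 7 = 0 -> Monday (Mon=0 ... Sun=6)
Days before March (Jan-Feb): 59; offset = 59 + 19 - 1 = 77
Weekday index = (0 + 77) mod 7 = 0

Day of the week: Monday


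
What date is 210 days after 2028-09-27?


Start: 2028-09-27, add 210 days
September 2028 has 30 days: 30 - 27 = 3 days to September 30 -> 207 left
October 2028 has 31 days -> 176 left
November 2028 has 30 days -> 146 left
December 2028 has 31 days -> 115 left
January 2029 has 31 days -> 84 left
February 2029 has 28 days -> 56 left
March 2029 has 31 days -> 25 left
April 2029: 25 <= 30 -> lands on April 25

Result: 2029-04-25


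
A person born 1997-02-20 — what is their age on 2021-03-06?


Birth: 1997-02-20
Reference: 2021-03-06
Year difference: 2021 - 1997 = 24

24 years old


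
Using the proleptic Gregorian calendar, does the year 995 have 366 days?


Gregorian leap year rule: divisible by 4, but not by 100, unless also by 400.
995 is not divisible by 4 -> not a leap year

No


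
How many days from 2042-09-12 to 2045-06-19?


From 2042-09-12 to 2045-06-19
2042-09-12: days before September = 31 + 28 + 31 + 30 + 31 + 30 + 31 + 31 = 243 (2042 is not a leap year); day of year = 243 + 12 = 255
2045-06-19: days before June = 31 + 28 + 31 + 30 + 31 = 151 (2045 is not a leap year); day of year = 151 + 19 = 170
Rest of 2042: 365 - 255 = 110
Full years 2043 (365), 2044 (366): 731
Total = 110 + 731 + 170 = 1011

1011 days


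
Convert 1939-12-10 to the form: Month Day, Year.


ISO 1939-12-10 parses as year=1939, month=12, day=10
Month 12 -> December

December 10, 1939


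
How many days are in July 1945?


July 1945

31 days


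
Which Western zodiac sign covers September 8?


Date: September 8
Conventional tropical zodiac dates: Virgo from August 23 onward; Libra starts September 23
September 8 falls within the Virgo range

Virgo


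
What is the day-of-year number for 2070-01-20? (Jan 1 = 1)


Date: January 20, 2070
No months before January
Plus 20 days in January

Day of year: 20


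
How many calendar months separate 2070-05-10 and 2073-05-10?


From May 2070 to May 2073
3 years * 12 = 36 months = 36

36 months


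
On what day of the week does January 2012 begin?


Target: January 1, 2012
Anchor: Jan 1, 2012. With p = 2012 - 1 = 2011: (p + p//4 - p//100 + p//400) mod 7 = (2011 + 502 - 20 + 5) mod 7 = 2498 mod 7 = 6 -> Sunday (Mon=0 ... Sun=6)
Offset from anchor: 0 days
Weekday index = (6 + 0) mod 7 = 6

Sunday


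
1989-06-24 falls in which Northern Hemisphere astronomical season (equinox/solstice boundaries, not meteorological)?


Date: June 24
Astronomical Summer (approx.; exact equinox/solstice day varies by year): June 21 to September 21
June 24 falls within the Summer window

Summer


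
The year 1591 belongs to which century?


Century = (year - 1) // 100 + 1
= (1591 - 1) // 100 + 1
= 1590 // 100 + 1
= 15 + 1

16th century


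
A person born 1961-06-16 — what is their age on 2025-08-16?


Birth: 1961-06-16
Reference: 2025-08-16
Year difference: 2025 - 1961 = 64

64 years old


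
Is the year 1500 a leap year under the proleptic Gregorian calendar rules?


Gregorian leap year rule: divisible by 4, but not by 100, unless also by 400.
1500 is divisible by 100 but not 400 -> not a leap year

No


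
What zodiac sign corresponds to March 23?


Date: March 23
Conventional tropical zodiac dates: Aries from March 21 onward; Taurus starts April 20
March 23 falls within the Aries range

Aries


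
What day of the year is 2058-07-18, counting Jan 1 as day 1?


Date: July 18, 2058
Days in months 1 through 6: 181
Plus 18 days in July

Day of year: 199


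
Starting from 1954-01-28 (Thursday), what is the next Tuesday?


Current: Thursday
Target: Tuesday
Days ahead: 5

Next Tuesday: 1954-02-02


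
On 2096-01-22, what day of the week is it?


Date: January 22, 2096
Anchor: Jan 1, 2096. With p = 2096 - 1 = 2095: (p + p//4 - p//100 + p//400) mod 7 = (2095 + 523 - 20 + 5) mod 7 = 2603 mod 7 = 6 -> Sunday (Mon=0 ... Sun=6)
Days into year = 22 - 1 = 21
Weekday index = (6 + 21) mod 7 = 6

Day of the week: Sunday


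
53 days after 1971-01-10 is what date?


Start: 1971-01-10, add 53 days
January 1971 has 31 days: 31 - 10 = 21 days to January 31 -> 32 left
February 1971 has 28 days -> 4 left
March 1971: 4 <= 31 -> lands on March 4

Result: 1971-03-04


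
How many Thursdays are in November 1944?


November 1944 has 30 days
Anchor: Jan 1, 1944. With p = 1944 - 1 = 1943: (p + p//4 - p//100 + p//400) mod 7 = (1943 + 485 - 19 + 4) mod 7 = 2413 mod 7 = 5 -> Saturday (Mon=0 ... Sun=6)
Days before November (Jan-Oct): 305; November 1 index = (5 + 305) mod 7 = 2 -> Wednesday
First Thursday is November 2
Thursdays: 2, 9, 16, 23, 30

5 Thursdays


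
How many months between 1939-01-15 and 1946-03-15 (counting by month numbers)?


From January 1939 to March 1946
7 years * 12 = 84 months, plus 2 months = 86

86 months


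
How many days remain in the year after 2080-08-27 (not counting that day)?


Day of year: 240 of 366
Remaining = 366 - 240

126 days


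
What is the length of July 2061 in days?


July 2061

31 days


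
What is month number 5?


Month 5 of 12

May


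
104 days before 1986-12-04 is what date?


Start: 1986-12-04, subtract 104 days
Back 4 days from December 4 reaches November 30, 1986 -> 100 left
November 1986 has 30 days -> back to October 31, 1986 -> 70 left
October 1986 has 31 days -> back to September 30, 1986 -> 39 left
September 1986 has 30 days -> back to August 31, 1986 -> 9 left
August 1986: 31 - 9 = 22 -> lands on August 22

Result: 1986-08-22


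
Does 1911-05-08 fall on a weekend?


Anchor: Jan 1, 1911. With p = 1911 - 1 = 1910: (p + p//4 - p//100 + p//400) mod 7 = (1910 + 477 - 19 + 4) mod 7 = 2372 mod 7 = 6 -> Sunday (Mon=0 ... Sun=6)
Day of year: 128; offset = 127
Weekday index = (6 + 127) mod 7 = 0 -> Monday
Weekend days: Saturday, Sunday

No


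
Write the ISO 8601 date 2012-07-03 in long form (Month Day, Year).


ISO 2012-07-03 parses as year=2012, month=07, day=03
Month 7 -> July

July 3, 2012


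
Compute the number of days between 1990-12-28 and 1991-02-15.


From 1990-12-28 to 1991-02-15
1990-12-28: days before December = 31 + 28 + 31 + 30 + 31 + 30 + 31 + 31 + 30 + 31 + 30 = 334 (1990 is not a leap year); day of year = 334 + 28 = 362
1991-02-15: days before February = 31; day of year = 31 + 15 = 46
Rest of 1990: 365 - 362 = 3
Total = 3 + 46 = 49

49 days


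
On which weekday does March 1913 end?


March 1913 has 31 days
Anchor: Jan 1, 1913. With p = 1913 - 1 = 1912: (p + p//4 - p//100 + p//400) mod 7 = (1912 + 478 - 19 + 4) mod 7 = 2375 mod 7 = 2 -> Wednesday (Mon=0 ... Sun=6)
Days before March (Jan-Feb): 59; March 1 index = (2 + 59) mod 7 = 5 -> Saturday
Last day offset: 31 - 1 = 30 days
Weekday index = (5 + 30) mod 7 = 0

Monday, March 31


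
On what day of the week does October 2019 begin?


Target: October 1, 2019
Anchor: Jan 1, 2019. With p = 2019 - 1 = 2018: (p + p//4 - p//100 + p//400) mod 7 = (2018 + 504 - 20 + 5) mod 7 = 2507 mod 7 = 1 -> Tuesday (Mon=0 ... Sun=6)
Days before October (Jan-Sep): 273 days
Weekday index = (1 + 273) mod 7 = 1

Tuesday


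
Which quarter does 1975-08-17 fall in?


Month: August (month 8)
Q1: Jan-Mar, Q2: Apr-Jun, Q3: Jul-Sep, Q4: Oct-Dec

Q3


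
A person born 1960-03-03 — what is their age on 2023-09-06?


Birth: 1960-03-03
Reference: 2023-09-06
Year difference: 2023 - 1960 = 63

63 years old


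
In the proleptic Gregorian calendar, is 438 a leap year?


Gregorian leap year rule: divisible by 4, but not by 100, unless also by 400.
438 is not divisible by 4 -> not a leap year

No


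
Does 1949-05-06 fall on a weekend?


Anchor: Jan 1, 1949. With p = 1949 - 1 = 1948: (p + p//4 - p//100 + p//400) mod 7 = (1948 + 487 - 19 + 4) mod 7 = 2420 mod 7 = 5 -> Saturday (Mon=0 ... Sun=6)
Day of year: 126; offset = 125
Weekday index = (5 + 125) mod 7 = 4 -> Friday
Weekend days: Saturday, Sunday

No


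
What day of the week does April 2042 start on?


Target: April 1, 2042
Anchor: Jan 1, 2042. With p = 2042 - 1 = 2041: (p + p//4 - p//100 + p//400) mod 7 = (2041 + 510 - 20 + 5) mod 7 = 2536 mod 7 = 2 -> Wednesday (Mon=0 ... Sun=6)
Days before April (Jan-Mar): 90 days
Weekday index = (2 + 90) mod 7 = 1

Tuesday


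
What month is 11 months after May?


May is month 5
5 + 11 = 16; wrap: 16 - 12 = 4

April


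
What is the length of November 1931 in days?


November 1931

30 days


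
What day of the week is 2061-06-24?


Date: June 24, 2061
Anchor: Jan 1, 2061. With p = 2061 - 1 = 2060: (p + p//4 - p//100 + p//400) mod 7 = (2060 + 515 - 20 + 5) mod 7 = 2560 mod 7 = 5 -> Saturday (Mon=0 ... Sun=6)
Days before June (Jan-May): 151; offset = 151 + 24 - 1 = 174
Weekday index = (5 + 174) mod 7 = 4

Day of the week: Friday


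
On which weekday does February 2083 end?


February 2083 has 28 days
Anchor: Jan 1, 2083. With p = 2083 - 1 = 2082: (p + p//4 - p//100 + p//400) mod 7 = (2082 + 520 - 20 + 5) mod 7 = 2587 mod 7 = 4 -> Friday (Mon=0 ... Sun=6)
Days before February (Jan): 31; February 1 index = (4 + 31) mod 7 = 0 -> Monday
Last day offset: 28 - 1 = 27 days
Weekday index = (0 + 27) mod 7 = 6

Sunday, February 28


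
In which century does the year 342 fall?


Century = (year - 1) // 100 + 1
= (342 - 1) // 100 + 1
= 341 // 100 + 1
= 3 + 1

4th century


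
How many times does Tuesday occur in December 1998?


December 1998 has 31 days
Anchor: Jan 1, 1998. With p = 1998 - 1 = 1997: (p + p//4 - p//100 + p//400) mod 7 = (1997 + 499 - 19 + 4) mod 7 = 2481 mod 7 = 3 -> Thursday (Mon=0 ... Sun=6)
Days before December (Jan-Nov): 334; December 1 index = (3 + 334) mod 7 = 1 -> Tuesday
First Tuesday is December 1
Tuesdays: 1, 8, 15, 22, 29

5 Tuesdays


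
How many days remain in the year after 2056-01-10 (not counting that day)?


Day of year: 10 of 366
Remaining = 366 - 10

356 days


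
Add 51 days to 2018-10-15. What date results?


Start: 2018-10-15, add 51 days
October 2018 has 31 days: 31 - 15 = 16 days to October 31 -> 35 left
November 2018 has 30 days -> 5 left
December 2018: 5 <= 31 -> lands on December 5

Result: 2018-12-05


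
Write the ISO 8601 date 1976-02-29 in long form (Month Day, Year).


ISO 1976-02-29 parses as year=1976, month=02, day=29
Month 2 -> February

February 29, 1976


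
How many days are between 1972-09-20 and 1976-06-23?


From 1972-09-20 to 1976-06-23
1972-09-20: days before September = 31 + 29 + 31 + 30 + 31 + 30 + 31 + 31 = 244 (1972 is a leap year); day of year = 244 + 20 = 264
1976-06-23: days before June = 31 + 29 + 31 + 30 + 31 = 152 (1976 is a leap year); day of year = 152 + 23 = 175
Rest of 1972: 366 - 264 = 102
Full years 1973 (365), 1974 (365), 1975 (365): 1095
Total = 102 + 1095 + 175 = 1372

1372 days


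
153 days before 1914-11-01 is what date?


Start: 1914-11-01, subtract 153 days
Back 1 day from November 1 reaches October 31, 1914 -> 152 left
October 1914 has 31 days -> back to September 30, 1914 -> 121 left
September 1914 has 30 days -> back to August 31, 1914 -> 91 left
August 1914 has 31 days -> back to July 31, 1914 -> 60 left
July 1914 has 31 days -> back to June 30, 1914 -> 29 left
June 1914: 30 - 29 = 1 -> lands on June 1

Result: 1914-06-01


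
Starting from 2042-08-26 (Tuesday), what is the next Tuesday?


Current: Tuesday
Target: Tuesday
Days ahead: 7

Next Tuesday: 2042-09-02


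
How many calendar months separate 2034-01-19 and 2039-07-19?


From January 2034 to July 2039
5 years * 12 = 60 months, plus 6 months = 66

66 months


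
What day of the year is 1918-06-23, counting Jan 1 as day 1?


Date: June 23, 1918
Days in months 1 through 5: 151
Plus 23 days in June

Day of year: 174


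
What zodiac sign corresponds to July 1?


Date: July 1
Conventional tropical zodiac dates: Cancer from June 21 onward; Leo starts July 23
July 1 falls within the Cancer range

Cancer


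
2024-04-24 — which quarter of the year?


Month: April (month 4)
Q1: Jan-Mar, Q2: Apr-Jun, Q3: Jul-Sep, Q4: Oct-Dec

Q2


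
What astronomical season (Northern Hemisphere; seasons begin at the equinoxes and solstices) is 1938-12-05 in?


Date: December 5
Astronomical Autumn (approx.; exact equinox/solstice day varies by year): September 22 to December 20
December 5 falls within the Autumn window

Autumn


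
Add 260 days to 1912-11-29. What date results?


Start: 1912-11-29, add 260 days
November 1912 has 30 days: 30 - 29 = 1 day to November 30 -> 259 left
December 1912 has 31 days -> 228 left
January 1913 has 31 days -> 197 left
February 1913 has 28 days -> 169 left
March 1913 has 31 days -> 138 left
April 1913 has 30 days -> 108 left
May 1913 has 31 days -> 77 left
June 1913 has 30 days -> 47 left
July 1913 has 31 days -> 16 left
August 1913: 16 <= 31 -> lands on August 16

Result: 1913-08-16


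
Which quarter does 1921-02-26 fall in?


Month: February (month 2)
Q1: Jan-Mar, Q2: Apr-Jun, Q3: Jul-Sep, Q4: Oct-Dec

Q1


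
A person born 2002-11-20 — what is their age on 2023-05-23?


Birth: 2002-11-20
Reference: 2023-05-23
Year difference: 2023 - 2002 = 21
Birthday not yet reached in 2023, subtract 1

20 years old


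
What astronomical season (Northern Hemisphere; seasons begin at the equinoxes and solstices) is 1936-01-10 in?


Date: January 10
Astronomical Winter (approx.; exact equinox/solstice day varies by year): December 21 to March 19
January 10 falls within the Winter window

Winter


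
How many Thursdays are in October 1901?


October 1901 has 31 days
Anchor: Jan 1, 1901. With p = 1901 - 1 = 1900: (p + p//4 - p//100 + p//400) mod 7 = (1900 + 475 - 19 + 4) mod 7 = 2360 mod 7 = 1 -> Tuesday (Mon=0 ... Sun=6)
Days before October (Jan-Sep): 273; October 1 index = (1 + 273) mod 7 = 1 -> Tuesday
First Thursday is October 3
Thursdays: 3, 10, 17, 24, 31

5 Thursdays


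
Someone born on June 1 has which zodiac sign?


Date: June 1
Conventional tropical zodiac dates: Gemini from May 21 onward; Cancer starts June 21
June 1 falls within the Gemini range

Gemini


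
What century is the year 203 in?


Century = (year - 1) // 100 + 1
= (203 - 1) // 100 + 1
= 202 // 100 + 1
= 2 + 1

3rd century


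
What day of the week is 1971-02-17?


Date: February 17, 1971
Anchor: Jan 1, 1971. With p = 1971 - 1 = 1970: (p + p//4 - p//100 + p//400) mod 7 = (1970 + 492 - 19 + 4) mod 7 = 2447 mod 7 = 4 -> Friday (Mon=0 ... Sun=6)
Days before February (Jan): 31; offset = 31 + 17 - 1 = 47
Weekday index = (4 + 47) mod 7 = 2

Day of the week: Wednesday


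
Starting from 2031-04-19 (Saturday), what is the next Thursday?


Current: Saturday
Target: Thursday
Days ahead: 5

Next Thursday: 2031-04-24


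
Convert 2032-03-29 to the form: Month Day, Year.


ISO 2032-03-29 parses as year=2032, month=03, day=29
Month 3 -> March

March 29, 2032


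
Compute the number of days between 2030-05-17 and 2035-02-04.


From 2030-05-17 to 2035-02-04
2030-05-17: days before May = 31 + 28 + 31 + 30 = 120 (2030 is not a leap year); day of year = 120 + 17 = 137
2035-02-04: days before February = 31; day of year = 31 + 4 = 35
Rest of 2030: 365 - 137 = 228
Full years 2031 (365), 2032 (366), 2033 (365), 2034 (365): 1461
Total = 228 + 1461 + 35 = 1724

1724 days


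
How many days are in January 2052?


January 2052

31 days


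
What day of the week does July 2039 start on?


Target: July 1, 2039
Anchor: Jan 1, 2039. With p = 2039 - 1 = 2038: (p + p//4 - p//100 + p//400) mod 7 = (2038 + 509 - 20 + 5) mod 7 = 2532 mod 7 = 5 -> Saturday (Mon=0 ... Sun=6)
Days before July (Jan-Jun): 181 days
Weekday index = (5 + 181) mod 7 = 4

Friday


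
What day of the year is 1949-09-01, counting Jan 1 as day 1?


Date: September 1, 1949
Days in months 1 through 8: 243
Plus 1 days in September

Day of year: 244


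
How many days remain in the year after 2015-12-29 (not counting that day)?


Day of year: 363 of 365
Remaining = 365 - 363

2 days


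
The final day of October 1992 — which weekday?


October 1992 has 31 days
Anchor: Jan 1, 1992. With p = 1992 - 1 = 1991: (p + p//4 - p//100 + p//400) mod 7 = (1991 + 497 - 19 + 4) mod 7 = 2473 mod 7 = 2 -> Wednesday (Mon=0 ... Sun=6)
Days before October (Jan-Sep): 274; October 1 index = (2 + 274) mod 7 = 3 -> Thursday
Last day offset: 31 - 1 = 30 days
Weekday index = (3 + 30) mod 7 = 5

Saturday, October 31


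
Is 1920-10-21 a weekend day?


Anchor: Jan 1, 1920. With p = 1920 - 1 = 1919: (p + p//4 - p//100 + p//400) mod 7 = (1919 + 479 - 19 + 4) mod 7 = 2383 mod 7 = 3 -> Thursday (Mon=0 ... Sun=6)
Day of year: 295; offset = 294
Weekday index = (3 + 294) mod 7 = 3 -> Thursday
Weekend days: Saturday, Sunday

No


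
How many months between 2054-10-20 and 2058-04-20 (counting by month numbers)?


From October 2054 to April 2058
4 years * 12 = 48 months, minus 6 months = 42

42 months


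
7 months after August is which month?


August is month 8
8 + 7 = 15; wrap: 15 - 12 = 3

March


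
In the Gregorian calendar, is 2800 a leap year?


Gregorian leap year rule: divisible by 4, but not by 100, unless also by 400.
2800 is divisible by 400 -> leap year

Yes


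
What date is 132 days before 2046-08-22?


Start: 2046-08-22, subtract 132 days
Back 22 days from August 22 reaches July 31, 2046 -> 110 left
July 2046 has 31 days -> back to June 30, 2046 -> 79 left
June 2046 has 30 days -> back to May 31, 2046 -> 49 left
May 2046 has 31 days -> back to April 30, 2046 -> 18 left
April 2046: 30 - 18 = 12 -> lands on April 12

Result: 2046-04-12


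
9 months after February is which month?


February is month 2
2 + 9 = 11

November


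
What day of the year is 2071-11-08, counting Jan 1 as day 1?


Date: November 8, 2071
Days in months 1 through 10: 304
Plus 8 days in November

Day of year: 312


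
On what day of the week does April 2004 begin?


Target: April 1, 2004
Anchor: Jan 1, 2004. With p = 2004 - 1 = 2003: (p + p//4 - p//100 + p//400) mod 7 = (2003 + 500 - 20 + 5) mod 7 = 2488 mod 7 = 3 -> Thursday (Mon=0 ... Sun=6)
Days before April (Jan-Mar): 91 days
Weekday index = (3 + 91) mod 7 = 3

Thursday


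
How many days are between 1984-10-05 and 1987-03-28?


From 1984-10-05 to 1987-03-28
1984-10-05: days before October = 31 + 29 + 31 + 30 + 31 + 30 + 31 + 31 + 30 = 274 (1984 is a leap year); day of year = 274 + 5 = 279
1987-03-28: days before March = 31 + 28 = 59 (1987 is not a leap year); day of year = 59 + 28 = 87
Rest of 1984: 366 - 279 = 87
Full years 1985 (365), 1986 (365): 730
Total = 87 + 730 + 87 = 904

904 days


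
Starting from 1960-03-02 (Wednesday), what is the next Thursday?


Current: Wednesday
Target: Thursday
Days ahead: 1

Next Thursday: 1960-03-03


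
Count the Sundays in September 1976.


September 1976 has 30 days
Anchor: Jan 1, 1976. With p = 1976 - 1 = 1975: (p + p//4 - p//100 + p//400) mod 7 = (1975 + 493 - 19 + 4) mod 7 = 2453 mod 7 = 3 -> Thursday (Mon=0 ... Sun=6)
Days before September (Jan-Aug): 244; September 1 index = (3 + 244) mod 7 = 2 -> Wednesday
First Sunday is September 5
Sundays: 5, 12, 19, 26

4 Sundays


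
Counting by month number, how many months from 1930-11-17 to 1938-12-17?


From November 1930 to December 1938
8 years * 12 = 96 months, plus 1 month = 97

97 months


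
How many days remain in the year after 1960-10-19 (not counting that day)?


Day of year: 293 of 366
Remaining = 366 - 293

73 days


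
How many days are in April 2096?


April 2096

30 days


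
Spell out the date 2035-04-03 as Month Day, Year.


ISO 2035-04-03 parses as year=2035, month=04, day=03
Month 4 -> April

April 3, 2035


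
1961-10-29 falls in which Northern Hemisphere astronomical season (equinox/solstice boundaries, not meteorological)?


Date: October 29
Astronomical Autumn (approx.; exact equinox/solstice day varies by year): September 22 to December 20
October 29 falls within the Autumn window

Autumn


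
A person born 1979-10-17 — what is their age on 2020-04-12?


Birth: 1979-10-17
Reference: 2020-04-12
Year difference: 2020 - 1979 = 41
Birthday not yet reached in 2020, subtract 1

40 years old


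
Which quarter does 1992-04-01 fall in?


Month: April (month 4)
Q1: Jan-Mar, Q2: Apr-Jun, Q3: Jul-Sep, Q4: Oct-Dec

Q2


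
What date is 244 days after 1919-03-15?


Start: 1919-03-15, add 244 days
March 1919 has 31 days: 31 - 15 = 16 days to March 31 -> 228 left
April 1919 has 30 days -> 198 left
May 1919 has 31 days -> 167 left
June 1919 has 30 days -> 137 left
July 1919 has 31 days -> 106 left
August 1919 has 31 days -> 75 left
September 1919 has 30 days -> 45 left
October 1919 has 31 days -> 14 left
November 1919: 14 <= 30 -> lands on November 14

Result: 1919-11-14


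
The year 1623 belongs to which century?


Century = (year - 1) // 100 + 1
= (1623 - 1) // 100 + 1
= 1622 // 100 + 1
= 16 + 1

17th century


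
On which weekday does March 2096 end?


March 2096 has 31 days
Anchor: Jan 1, 2096. With p = 2096 - 1 = 2095: (p + p//4 - p//100 + p//400) mod 7 = (2095 + 523 - 20 + 5) mod 7 = 2603 mod 7 = 6 -> Sunday (Mon=0 ... Sun=6)
Days before March (Jan-Feb): 60; March 1 index = (6 + 60) mod 7 = 3 -> Thursday
Last day offset: 31 - 1 = 30 days
Weekday index = (3 + 30) mod 7 = 5

Saturday, March 31
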